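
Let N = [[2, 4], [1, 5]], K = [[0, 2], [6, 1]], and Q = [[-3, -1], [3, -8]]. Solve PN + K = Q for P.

P = [[-2, 1], [-1, -1]]

PN = Q − K = [[-3, -3], [-3, -9]].
Since N sits to the right of P, P = (Q − K)N⁻¹.
N has determinant 6; N⁻¹ = [[5/6, -2/3], [-1/6, 1/3]].
P = (Q − K)N⁻¹ = [[-2, 1], [-1, -1]].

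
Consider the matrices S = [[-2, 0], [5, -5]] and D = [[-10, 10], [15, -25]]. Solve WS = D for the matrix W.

W = [[0, -2], [5, 5]]

Right-multiplying both sides by S⁻¹ gives W = DS⁻¹.
S has determinant 10; S⁻¹ = [[-1/2, 0], [-1/2, -1/5]].
W = DS⁻¹ = [[-10, 10], [15, -25]] · [[-1/2, 0], [-1/2, -1/5]] = [[0, -2], [5, 5]].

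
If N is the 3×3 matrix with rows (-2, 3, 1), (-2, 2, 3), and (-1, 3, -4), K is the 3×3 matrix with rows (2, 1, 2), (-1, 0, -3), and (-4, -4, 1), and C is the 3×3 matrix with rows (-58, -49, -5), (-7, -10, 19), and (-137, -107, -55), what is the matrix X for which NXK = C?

Isolating X: multiply by N⁻¹ from the left and K⁻¹ from the right, so X = N⁻¹CK⁻¹.
det N = -3, so N⁻¹ = [[17/3, -5, -7/3], [11/3, -3, -4/3], [4/3, -1, -2/3]].
det K = -3; the adjugate gives K⁻¹ = [[4, 3, 1], [-13/3, -10/3, -4/3], [-4/3, -4/3, -1/3]].
N⁻¹C = [[26, 22, 5], [-9, -7, -2], [21, 16, 11]].
X = (N⁻¹C)K⁻¹ = [[2, -2, -5], [-3, -1, 1], [0, -5, -4]].

X = [[2, -2, -5], [-3, -1, 1], [0, -5, -4]]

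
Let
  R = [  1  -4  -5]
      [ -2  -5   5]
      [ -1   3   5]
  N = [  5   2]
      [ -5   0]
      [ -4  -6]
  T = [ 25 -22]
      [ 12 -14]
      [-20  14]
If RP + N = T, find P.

P = [[-1, 2], [-4, 4], [-1, 2]]

RP = T − N = [[20, -24], [17, -14], [-16, 20]].
R is on the left of P, so left-multiply by R⁻¹: P = R⁻¹(T − N).
det R = -5; the adjugate gives R⁻¹ = [[8, -1, 9], [-1, 0, -1], [11/5, -1/5, 13/5]].
P = R⁻¹(T − N) = [[-1, 2], [-4, 4], [-1, 2]].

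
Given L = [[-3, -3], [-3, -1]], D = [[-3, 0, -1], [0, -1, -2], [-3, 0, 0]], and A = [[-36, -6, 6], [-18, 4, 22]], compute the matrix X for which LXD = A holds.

X = [[4, 3, -5], [2, -5, -5]]

Isolating X: multiply by L⁻¹ from the left and D⁻¹ from the right, so X = L⁻¹AD⁻¹.
L has determinant -6; L⁻¹ = [[1/6, -1/2], [-1/2, 1/2]].
det D = 3, so D⁻¹ = [[0, 0, -1/3], [2, -1, -2], [-1, 0, 1]].
L⁻¹A = [[3, -3, -10], [9, 5, 8]].
X = (L⁻¹A)D⁻¹ = [[4, 3, -5], [2, -5, -5]].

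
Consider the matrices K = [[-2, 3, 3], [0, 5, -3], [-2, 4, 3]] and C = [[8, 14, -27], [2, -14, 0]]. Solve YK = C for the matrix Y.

Y = [[-5, 5, 1], [5, -1, -6]]

Since K sits to the right of Y, Y = CK⁻¹.
det K = -6; the adjugate gives K⁻¹ = [[-9/2, -1/2, 4], [-1, 0, 1], [-5/3, -1/3, 5/3]].
Y = CK⁻¹ = [[8, 14, -27], [2, -14, 0]] · [[-9/2, -1/2, 4], [-1, 0, 1], [-5/3, -1/3, 5/3]] = [[-5, 5, 1], [5, -1, -6]].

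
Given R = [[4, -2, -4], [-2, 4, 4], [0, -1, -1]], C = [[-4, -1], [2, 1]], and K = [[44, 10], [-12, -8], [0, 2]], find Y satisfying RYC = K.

Left-multiply by R⁻¹ and right-multiply by C⁻¹: Y = R⁻¹KC⁻¹.
det R = -4, so R⁻¹ = [[0, -1/2, -2], [1/2, 1, 2], [-1/2, -1, -3]].
det C = -2; the adjugate gives C⁻¹ = [[-1/2, -1/2], [1, 2]].
R⁻¹K = [[6, 0], [10, 1], [-10, -3]].
Y = (R⁻¹K)C⁻¹ = [[-3, -3], [-4, -3], [2, -1]].

Y = [[-3, -3], [-4, -3], [2, -1]]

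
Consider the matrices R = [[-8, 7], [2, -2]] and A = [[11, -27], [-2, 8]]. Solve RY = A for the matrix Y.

R is on the left of Y, so left-multiply by R⁻¹: Y = R⁻¹A.
det R = 2, so R⁻¹ = [[-1, -7/2], [-1, -4]].
Y = R⁻¹A = [[-1, -7/2], [-1, -4]] · [[11, -27], [-2, 8]] = [[-4, -1], [-3, -5]].

Y = [[-4, -1], [-3, -5]]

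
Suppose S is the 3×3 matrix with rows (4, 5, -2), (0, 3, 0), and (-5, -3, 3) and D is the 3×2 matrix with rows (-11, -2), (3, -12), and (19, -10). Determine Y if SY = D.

Since S multiplies Y on the left, Y = S⁻¹D.
S has determinant 6; S⁻¹ = [[3/2, -3/2, 1], [0, 1/3, 0], [5/2, -13/6, 2]].
Y = S⁻¹D = [[3/2, -3/2, 1], [0, 1/3, 0], [5/2, -13/6, 2]] · [[-11, -2], [3, -12], [19, -10]] = [[-2, 5], [1, -4], [4, 1]].

Y = [[-2, 5], [1, -4], [4, 1]]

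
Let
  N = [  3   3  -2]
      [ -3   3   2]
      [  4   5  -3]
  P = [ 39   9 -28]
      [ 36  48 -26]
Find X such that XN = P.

N is on the right of X, so right-multiply by N⁻¹: X = PN⁻¹.
det N = -6, so N⁻¹ = [[19/6, 1/6, -2], [1/6, 1/6, 0], [9/2, 1/2, -3]].
X = PN⁻¹ = [[39, 9, -28], [36, 48, -26]] · [[19/6, 1/6, -2], [1/6, 1/6, 0], [9/2, 1/2, -3]] = [[-1, -6, 6], [5, 1, 6]].

X = [[-1, -6, 6], [5, 1, 6]]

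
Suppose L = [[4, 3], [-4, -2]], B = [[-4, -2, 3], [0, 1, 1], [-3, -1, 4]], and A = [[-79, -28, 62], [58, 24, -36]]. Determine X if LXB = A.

X = [[4, 0, -4], [3, 5, 3]]

X = L⁻¹AB⁻¹ (apply L⁻¹ on the left and B⁻¹ on the right).
det L = 4; the adjugate gives L⁻¹ = [[-1/2, -3/4], [1, 1]].
B has determinant -5; B⁻¹ = [[-1, -1, 1], [3/5, 7/5, -4/5], [-3/5, -2/5, 4/5]].
L⁻¹A = [[-4, -4, -4], [-21, -4, 26]].
X = (L⁻¹A)B⁻¹ = [[4, 0, -4], [3, 5, 3]].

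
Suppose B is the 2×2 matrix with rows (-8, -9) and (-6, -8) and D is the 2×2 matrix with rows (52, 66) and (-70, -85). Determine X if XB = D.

B is on the right of X, so right-multiply by B⁻¹: X = DB⁻¹.
det B = 10; the adjugate gives B⁻¹ = [[-4/5, 9/10], [3/5, -4/5]].
X = DB⁻¹ = [[52, 66], [-70, -85]] · [[-4/5, 9/10], [3/5, -4/5]] = [[-2, -6], [5, 5]].

X = [[-2, -6], [5, 5]]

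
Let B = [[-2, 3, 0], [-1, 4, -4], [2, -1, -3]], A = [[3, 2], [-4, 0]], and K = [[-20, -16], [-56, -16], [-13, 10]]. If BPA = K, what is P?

Left-multiply by B⁻¹ and right-multiply by A⁻¹: P = B⁻¹KA⁻¹.
B has determinant -1; B⁻¹ = [[16, -9, 12], [11, -6, 8], [7, -4, 5]].
A has determinant 8; A⁻¹ = [[0, -1/4], [1/2, 3/8]].
B⁻¹K = [[28, 8], [12, 0], [19, 2]].
P = (B⁻¹K)A⁻¹ = [[4, -4], [0, -3], [1, -4]].

P = [[4, -4], [0, -3], [1, -4]]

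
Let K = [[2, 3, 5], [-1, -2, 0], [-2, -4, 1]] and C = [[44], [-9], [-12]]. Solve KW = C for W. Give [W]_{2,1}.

Left-multiplying both sides by K⁻¹ gives W = K⁻¹C.
det K = -1, so K⁻¹ = [[2, 23, -10], [-1, -12, 5], [0, -2, 1]].
W = K⁻¹C = [[2, 23, -10], [-1, -12, 5], [0, -2, 1]] · [[44], [-9], [-12]] = [[1], [4], [6]].

4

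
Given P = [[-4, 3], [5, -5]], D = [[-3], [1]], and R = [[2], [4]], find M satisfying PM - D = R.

M = [[-2], [-3]]

PM = R + D = [[-1], [5]].
Left-multiplying both sides by P⁻¹ gives M = P⁻¹(R + D).
det P = 5; the adjugate gives P⁻¹ = [[-1, -3/5], [-1, -4/5]].
M = P⁻¹(R + D) = [[-2], [-3]].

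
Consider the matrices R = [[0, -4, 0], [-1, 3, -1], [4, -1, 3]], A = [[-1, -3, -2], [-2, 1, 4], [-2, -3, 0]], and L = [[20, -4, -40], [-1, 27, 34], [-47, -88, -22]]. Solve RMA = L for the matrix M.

M = [[0, 0, 5], [-3, 1, 3], [2, 0, 1]]

Left-multiply by R⁻¹ and right-multiply by A⁻¹: M = R⁻¹LA⁻¹.
det R = 4, so R⁻¹ = [[2, 3, 1], [-1/4, 0, 0], [-11/4, -4, -1]].
det A = -4; the adjugate gives A⁻¹ = [[-3, -3/2, 5/2], [2, 1, -2], [-2, -3/4, 7/4]].
R⁻¹L = [[-10, -15, 0], [-5, 1, 10], [-4, -9, -4]].
M = (R⁻¹L)A⁻¹ = [[0, 0, 5], [-3, 1, 3], [2, 0, 1]].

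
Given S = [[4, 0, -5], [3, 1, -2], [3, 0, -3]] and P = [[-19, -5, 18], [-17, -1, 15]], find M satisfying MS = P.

M = [[-4, -5, 4], [1, -1, -6]]

Since S sits to the right of M, M = PS⁻¹.
det S = 3; the adjugate gives S⁻¹ = [[-1, 0, 5/3], [1, 1, -7/3], [-1, 0, 4/3]].
M = PS⁻¹ = [[-19, -5, 18], [-17, -1, 15]] · [[-1, 0, 5/3], [1, 1, -7/3], [-1, 0, 4/3]] = [[-4, -5, 4], [1, -1, -6]].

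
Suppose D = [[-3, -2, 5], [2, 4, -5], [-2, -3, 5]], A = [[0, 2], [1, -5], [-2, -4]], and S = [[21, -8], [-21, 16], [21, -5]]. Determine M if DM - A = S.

DM = S + A = [[21, -6], [-20, 11], [19, -9]].
Since D multiplies M on the left, M = D⁻¹(S + A).
D has determinant -5; D⁻¹ = [[-1, 1, 2], [0, 1, 1], [-2/5, 1, 8/5]].
M = D⁻¹(S + A) = [[-3, -1], [-1, 2], [2, -1]].

M = [[-3, -1], [-1, 2], [2, -1]]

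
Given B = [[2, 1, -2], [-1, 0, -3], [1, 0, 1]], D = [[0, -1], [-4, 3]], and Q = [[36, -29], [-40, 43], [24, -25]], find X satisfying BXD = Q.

X = B⁻¹QD⁻¹ (apply B⁻¹ on the left and D⁻¹ on the right).
B has determinant -2; B⁻¹ = [[0, 1/2, 3/2], [1, -2, -4], [0, -1/2, -1/2]].
det D = -4, so D⁻¹ = [[-3/4, -1/4], [-1, 0]].
B⁻¹Q = [[16, -16], [20, -15], [8, -9]].
X = (B⁻¹Q)D⁻¹ = [[4, -4], [0, -5], [3, -2]].

X = [[4, -4], [0, -5], [3, -2]]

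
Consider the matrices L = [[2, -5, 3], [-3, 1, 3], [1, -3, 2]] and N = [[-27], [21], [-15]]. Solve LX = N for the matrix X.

L is on the left of X, so left-multiply by L⁻¹: X = L⁻¹N.
det L = 1, so L⁻¹ = [[11, 1, -18], [9, 1, -15], [8, 1, -13]].
X = L⁻¹N = [[11, 1, -18], [9, 1, -15], [8, 1, -13]] · [[-27], [21], [-15]] = [[-6], [3], [0]].

X = [[-6], [3], [0]]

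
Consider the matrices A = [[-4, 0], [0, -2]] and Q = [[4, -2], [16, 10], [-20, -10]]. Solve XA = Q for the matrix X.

X = [[-1, 1], [-4, -5], [5, 5]]

Since A sits to the right of X, X = QA⁻¹.
A has determinant 8; A⁻¹ = [[-1/4, 0], [0, -1/2]].
X = QA⁻¹ = [[4, -2], [16, 10], [-20, -10]] · [[-1/4, 0], [0, -1/2]] = [[-1, 1], [-4, -5], [5, 5]].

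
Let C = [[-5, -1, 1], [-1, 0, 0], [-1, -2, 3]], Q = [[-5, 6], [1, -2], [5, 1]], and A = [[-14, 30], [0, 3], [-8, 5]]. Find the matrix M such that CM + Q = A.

M = [[1, -5], [0, 2], [-4, 1]]

CM = A − Q = [[-9, 24], [-1, 5], [-13, 4]].
Left-multiplying both sides by C⁻¹ gives M = C⁻¹(A − Q).
C has determinant -1; C⁻¹ = [[0, -1, 0], [-3, 14, 1], [-2, 9, 1]].
M = C⁻¹(A − Q) = [[1, -5], [0, 2], [-4, 1]].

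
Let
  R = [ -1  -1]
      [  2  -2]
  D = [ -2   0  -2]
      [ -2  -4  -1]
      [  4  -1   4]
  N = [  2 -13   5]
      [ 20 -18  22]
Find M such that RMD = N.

M = R⁻¹ND⁻¹ (apply R⁻¹ on the left and D⁻¹ on the right).
R has determinant 4; R⁻¹ = [[-1/2, 1/4], [-1/2, -1/4]].
D has determinant -2; D⁻¹ = [[17/2, -1, 4], [-2, 0, -1], [-9, 1, -4]].
R⁻¹N = [[4, 2, 3], [-6, 11, -8]].
M = (R⁻¹N)D⁻¹ = [[3, -1, 2], [-1, -2, -3]].

M = [[3, -1, 2], [-1, -2, -3]]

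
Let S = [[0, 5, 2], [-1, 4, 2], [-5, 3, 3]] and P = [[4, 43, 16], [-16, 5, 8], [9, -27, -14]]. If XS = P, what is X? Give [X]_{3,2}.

1

Right-multiplying both sides by S⁻¹ gives X = PS⁻¹.
det S = -1; the adjugate gives S⁻¹ = [[-6, 9, -2], [7, -10, 2], [-17, 25, -5]].
X = PS⁻¹ = [[4, 43, 16], [-16, 5, 8], [9, -27, -14]] · [[-6, 9, -2], [7, -10, 2], [-17, 25, -5]] = [[5, 6, -2], [-5, 6, 2], [-5, 1, -2]].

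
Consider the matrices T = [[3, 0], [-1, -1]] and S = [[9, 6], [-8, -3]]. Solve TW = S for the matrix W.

W = [[3, 2], [5, 1]]

Since T multiplies W on the left, W = T⁻¹S.
det T = -3, so T⁻¹ = [[1/3, 0], [-1/3, -1]].
W = T⁻¹S = [[1/3, 0], [-1/3, -1]] · [[9, 6], [-8, -3]] = [[3, 2], [5, 1]].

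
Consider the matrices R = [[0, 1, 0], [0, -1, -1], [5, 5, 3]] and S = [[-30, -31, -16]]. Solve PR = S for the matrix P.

P = [[-3, -2, -6]]

Right-multiplying both sides by R⁻¹ gives P = SR⁻¹.
det R = -5; the adjugate gives R⁻¹ = [[-2/5, 3/5, 1/5], [1, 0, 0], [-1, -1, 0]].
P = SR⁻¹ = [[-30, -31, -16]] · [[-2/5, 3/5, 1/5], [1, 0, 0], [-1, -1, 0]] = [[-3, -2, -6]].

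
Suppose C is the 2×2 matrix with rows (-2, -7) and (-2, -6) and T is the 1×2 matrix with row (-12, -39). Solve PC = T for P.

P = [[3, 3]]

Right-multiplying both sides by C⁻¹ gives P = TC⁻¹.
det C = -2; the adjugate gives C⁻¹ = [[3, -7/2], [-1, 1]].
P = TC⁻¹ = [[-12, -39]] · [[3, -7/2], [-1, 1]] = [[3, 3]].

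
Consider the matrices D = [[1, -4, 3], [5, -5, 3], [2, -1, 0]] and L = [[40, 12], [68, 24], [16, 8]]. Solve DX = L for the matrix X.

Since D multiplies X on the left, X = D⁻¹L.
D has determinant -6; D⁻¹ = [[-1/2, 1/2, -1/2], [-1, 1, -2], [-5/6, 7/6, -5/2]].
X = D⁻¹L = [[-1/2, 1/2, -1/2], [-1, 1, -2], [-5/6, 7/6, -5/2]] · [[40, 12], [68, 24], [16, 8]] = [[6, 2], [-4, -4], [6, -2]].

X = [[6, 2], [-4, -4], [6, -2]]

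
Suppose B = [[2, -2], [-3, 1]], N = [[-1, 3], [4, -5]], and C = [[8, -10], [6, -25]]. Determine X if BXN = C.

X = [[5, 0], [5, -1]]

X = B⁻¹CN⁻¹ (apply B⁻¹ on the left and N⁻¹ on the right).
det B = -4; the adjugate gives B⁻¹ = [[-1/4, -1/2], [-3/4, -1/2]].
N has determinant -7; N⁻¹ = [[5/7, 3/7], [4/7, 1/7]].
B⁻¹C = [[-5, 15], [-9, 20]].
X = (B⁻¹C)N⁻¹ = [[5, 0], [5, -1]].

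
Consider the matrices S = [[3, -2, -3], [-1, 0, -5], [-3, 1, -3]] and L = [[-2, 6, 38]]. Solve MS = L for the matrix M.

S is on the right of M, so right-multiply by S⁻¹: M = LS⁻¹.
det S = -6; the adjugate gives S⁻¹ = [[-5/6, 3/2, -5/3], [-2, 3, -3], [1/6, -1/2, 1/3]].
M = LS⁻¹ = [[-2, 6, 38]] · [[-5/6, 3/2, -5/3], [-2, 3, -3], [1/6, -1/2, 1/3]] = [[-4, -4, -2]].

M = [[-4, -4, -2]]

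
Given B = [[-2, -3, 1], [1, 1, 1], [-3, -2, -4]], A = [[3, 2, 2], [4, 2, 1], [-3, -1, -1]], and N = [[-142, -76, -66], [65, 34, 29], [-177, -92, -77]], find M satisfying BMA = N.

M = B⁻¹NA⁻¹ (apply B⁻¹ on the left and A⁻¹ on the right).
B has determinant 2; B⁻¹ = [[-1, -7, -2], [1/2, 11/2, 3/2], [1/2, 5/2, 1/2]].
A has determinant 3; A⁻¹ = [[-1/3, 0, -2/3], [1/3, 1, 5/3], [2/3, -1, -2/3]].
B⁻¹N = [[41, 22, 17], [21, 11, 11], [3, 1, 1]].
M = (B⁻¹N)A⁻¹ = [[5, 5, -2], [4, 0, -3], [0, 0, -1]].

M = [[5, 5, -2], [4, 0, -3], [0, 0, -1]]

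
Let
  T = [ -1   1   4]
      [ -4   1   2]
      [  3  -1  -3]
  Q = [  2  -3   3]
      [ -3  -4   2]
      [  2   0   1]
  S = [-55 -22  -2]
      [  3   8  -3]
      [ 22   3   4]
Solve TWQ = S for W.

W = [[0, 2, -1], [2, 3, 5], [-3, 3, -1]]

Left-multiply by T⁻¹ and right-multiply by Q⁻¹: W = T⁻¹SQ⁻¹.
det T = -1, so T⁻¹ = [[1, 1, 2], [6, 9, 14], [-1, -2, -3]].
det Q = -5, so Q⁻¹ = [[4/5, -3/5, -6/5], [-7/5, 4/5, 13/5], [-8/5, 6/5, 17/5]].
T⁻¹S = [[-8, -8, 3], [5, -18, 17], [-17, -3, -4]].
W = (T⁻¹S)Q⁻¹ = [[0, 2, -1], [2, 3, 5], [-3, 3, -1]].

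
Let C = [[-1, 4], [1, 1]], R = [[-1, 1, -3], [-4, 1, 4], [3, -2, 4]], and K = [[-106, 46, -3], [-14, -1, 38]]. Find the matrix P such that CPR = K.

P = [[-5, 1, 3], [-1, 4, -3]]

Isolating P: multiply by C⁻¹ from the left and R⁻¹ from the right, so P = C⁻¹KR⁻¹.
C has determinant -5; C⁻¹ = [[-1/5, 4/5], [1/5, 1/5]].
det R = 1, so R⁻¹ = [[12, 2, 7], [28, 5, 16], [5, 1, 3]].
C⁻¹K = [[10, -10, 31], [-24, 9, 7]].
P = (C⁻¹K)R⁻¹ = [[-5, 1, 3], [-1, 4, -3]].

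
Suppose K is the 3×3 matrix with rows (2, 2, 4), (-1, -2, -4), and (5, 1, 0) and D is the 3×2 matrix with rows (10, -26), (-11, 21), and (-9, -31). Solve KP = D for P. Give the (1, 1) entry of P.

-1

Since K multiplies P on the left, P = K⁻¹D.
K has determinant 4; K⁻¹ = [[1, 1, 0], [-5, -5, 1], [9/4, 2, -1/2]].
P = K⁻¹D = [[1, 1, 0], [-5, -5, 1], [9/4, 2, -1/2]] · [[10, -26], [-11, 21], [-9, -31]] = [[-1, -5], [-4, -6], [5, -1]].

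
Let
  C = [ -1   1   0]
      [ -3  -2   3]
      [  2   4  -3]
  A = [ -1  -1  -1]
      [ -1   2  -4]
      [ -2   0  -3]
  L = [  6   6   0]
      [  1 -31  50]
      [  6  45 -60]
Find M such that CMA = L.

M = [[0, 1, 2], [2, 5, -4], [-3, -3, 5]]

Isolating M: multiply by C⁻¹ from the left and A⁻¹ from the right, so M = C⁻¹LA⁻¹.
det C = 3; the adjugate gives C⁻¹ = [[-2, 1, 1], [-1, 1, 1], [-8/3, 2, 5/3]].
det A = -3; the adjugate gives A⁻¹ = [[2, 1, -2], [-5/3, -1/3, 1], [-4/3, -2/3, 1]].
C⁻¹L = [[-5, 2, -10], [1, 8, -10], [-4, -3, 0]].
M = (C⁻¹L)A⁻¹ = [[0, 1, 2], [2, 5, -4], [-3, -3, 5]].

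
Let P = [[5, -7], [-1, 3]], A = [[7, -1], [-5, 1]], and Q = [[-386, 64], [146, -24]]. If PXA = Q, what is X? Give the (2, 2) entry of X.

Isolating X: multiply by P⁻¹ from the left and A⁻¹ from the right, so X = P⁻¹QA⁻¹.
det P = 8; the adjugate gives P⁻¹ = [[3/8, 7/8], [1/8, 5/8]].
A has determinant 2; A⁻¹ = [[1/2, 1/2], [5/2, 7/2]].
P⁻¹Q = [[-17, 3], [43, -7]].
X = (P⁻¹Q)A⁻¹ = [[-1, 2], [4, -3]].

-3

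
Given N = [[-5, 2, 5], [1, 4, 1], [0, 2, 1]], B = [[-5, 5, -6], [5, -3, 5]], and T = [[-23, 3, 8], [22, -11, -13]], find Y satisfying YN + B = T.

YN = T − B = [[-18, -2, 14], [17, -8, -18]].
Right-multiplying both sides by N⁻¹ gives Y = (T − B)N⁻¹.
N has determinant -2; N⁻¹ = [[-1, -4, 9], [1/2, 5/2, -5], [-1, -5, 11]].
Y = (T − B)N⁻¹ = [[3, -3, 2], [-3, 2, -5]].

Y = [[3, -3, 2], [-3, 2, -5]]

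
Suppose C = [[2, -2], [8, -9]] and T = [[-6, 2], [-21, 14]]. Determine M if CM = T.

M = [[-6, -5], [-3, -6]]

C is on the left of M, so left-multiply by C⁻¹: M = C⁻¹T.
det C = -2; the adjugate gives C⁻¹ = [[9/2, -1], [4, -1]].
M = C⁻¹T = [[9/2, -1], [4, -1]] · [[-6, 2], [-21, 14]] = [[-6, -5], [-3, -6]].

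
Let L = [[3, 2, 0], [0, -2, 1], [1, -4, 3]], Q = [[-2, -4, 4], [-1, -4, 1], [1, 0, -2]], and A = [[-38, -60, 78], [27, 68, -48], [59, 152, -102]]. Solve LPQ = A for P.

Left-multiply by L⁻¹ and right-multiply by Q⁻¹: P = L⁻¹AQ⁻¹.
det L = -4; the adjugate gives L⁻¹ = [[1/2, 3/2, -1/2], [-1/4, -9/4, 3/4], [-1/2, -7/2, 3/2]].
det Q = 4; the adjugate gives Q⁻¹ = [[2, -2, 3], [-1/4, 0, -1/2], [1, -1, 1]].
L⁻¹A = [[-8, -4, 18], [-7, -24, 12], [13, 20, -24]].
P = (L⁻¹A)Q⁻¹ = [[3, -2, -4], [4, 2, 3], [-3, -2, 5]].

P = [[3, -2, -4], [4, 2, 3], [-3, -2, 5]]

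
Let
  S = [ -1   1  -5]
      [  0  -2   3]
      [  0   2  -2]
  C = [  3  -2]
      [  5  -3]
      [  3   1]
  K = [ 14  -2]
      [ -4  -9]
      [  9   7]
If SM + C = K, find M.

M = [[4, 3], [0, 3], [-3, 0]]

SM = K − C = [[11, 0], [-9, -6], [6, 6]].
S is on the left of M, so left-multiply by S⁻¹: M = S⁻¹(K − C).
det S = 2; the adjugate gives S⁻¹ = [[-1, -4, -7/2], [0, 1, 3/2], [0, 1, 1]].
M = S⁻¹(K − C) = [[4, 3], [0, 3], [-3, 0]].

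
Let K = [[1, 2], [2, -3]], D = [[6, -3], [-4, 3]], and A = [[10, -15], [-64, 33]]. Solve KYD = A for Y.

Y = [[-5, -4], [0, -3]]

Left-multiply by K⁻¹ and right-multiply by D⁻¹: Y = K⁻¹AD⁻¹.
det K = -7; the adjugate gives K⁻¹ = [[3/7, 2/7], [2/7, -1/7]].
D has determinant 6; D⁻¹ = [[1/2, 1/2], [2/3, 1]].
K⁻¹A = [[-14, 3], [12, -9]].
Y = (K⁻¹A)D⁻¹ = [[-5, -4], [0, -3]].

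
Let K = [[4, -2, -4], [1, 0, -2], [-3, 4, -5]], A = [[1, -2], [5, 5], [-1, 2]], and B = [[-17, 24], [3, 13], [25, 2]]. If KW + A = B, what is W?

KW = B − A = [[-18, 26], [-2, 8], [26, 0]].
Left-multiplying both sides by K⁻¹ gives W = K⁻¹(B − A).
K has determinant -6; K⁻¹ = [[-4/3, 13/3, -2/3], [-11/6, 16/3, -2/3], [-2/3, 5/3, -1/3]].
W = K⁻¹(B − A) = [[-2, 0], [5, -5], [0, -4]].

W = [[-2, 0], [5, -5], [0, -4]]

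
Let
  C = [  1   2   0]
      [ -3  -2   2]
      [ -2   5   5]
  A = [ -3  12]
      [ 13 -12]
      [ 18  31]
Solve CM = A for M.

M = [[1, 2], [-2, 5], [6, 2]]

C is on the left of M, so left-multiply by C⁻¹: M = C⁻¹A.
C has determinant 2; C⁻¹ = [[-10, -5, 2], [11/2, 5/2, -1], [-19/2, -9/2, 2]].
M = C⁻¹A = [[-10, -5, 2], [11/2, 5/2, -1], [-19/2, -9/2, 2]] · [[-3, 12], [13, -12], [18, 31]] = [[1, 2], [-2, 5], [6, 2]].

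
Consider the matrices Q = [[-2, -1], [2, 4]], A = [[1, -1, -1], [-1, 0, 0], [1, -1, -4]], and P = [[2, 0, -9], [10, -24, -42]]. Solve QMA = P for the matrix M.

M = Q⁻¹PA⁻¹ (apply Q⁻¹ on the left and A⁻¹ on the right).
Q has determinant -6; Q⁻¹ = [[-2/3, -1/6], [1/3, 1/3]].
A has determinant 3; A⁻¹ = [[0, -1, 0], [-4/3, -1, 1/3], [1/3, 0, -1/3]].
Q⁻¹P = [[-3, 4, 13], [4, -8, -17]].
M = (Q⁻¹P)A⁻¹ = [[-1, -1, -3], [5, 4, 3]].

M = [[-1, -1, -3], [5, 4, 3]]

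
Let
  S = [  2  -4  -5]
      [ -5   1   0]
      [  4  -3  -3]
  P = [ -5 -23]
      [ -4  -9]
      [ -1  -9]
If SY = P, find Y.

Y = [[2, 3], [6, 6], [-3, 1]]

S is on the left of Y, so left-multiply by S⁻¹: Y = S⁻¹P.
det S = -1, so S⁻¹ = [[3, -3, -5], [15, -14, -25], [-11, 10, 18]].
Y = S⁻¹P = [[3, -3, -5], [15, -14, -25], [-11, 10, 18]] · [[-5, -23], [-4, -9], [-1, -9]] = [[2, 3], [6, 6], [-3, 1]].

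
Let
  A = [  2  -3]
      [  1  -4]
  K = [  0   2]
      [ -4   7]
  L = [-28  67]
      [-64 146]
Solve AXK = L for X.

X = A⁻¹LK⁻¹ (apply A⁻¹ on the left and K⁻¹ on the right).
det A = -5; the adjugate gives A⁻¹ = [[4/5, -3/5], [1/5, -2/5]].
det K = 8, so K⁻¹ = [[7/8, -1/4], [1/2, 0]].
A⁻¹L = [[16, -34], [20, -45]].
X = (A⁻¹L)K⁻¹ = [[-3, -4], [-5, -5]].

X = [[-3, -4], [-5, -5]]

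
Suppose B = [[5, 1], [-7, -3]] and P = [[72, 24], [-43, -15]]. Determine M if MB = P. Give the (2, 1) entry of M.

-3

B is on the right of M, so right-multiply by B⁻¹: M = PB⁻¹.
det B = -8; the adjugate gives B⁻¹ = [[3/8, 1/8], [-7/8, -5/8]].
M = PB⁻¹ = [[72, 24], [-43, -15]] · [[3/8, 1/8], [-7/8, -5/8]] = [[6, -6], [-3, 4]].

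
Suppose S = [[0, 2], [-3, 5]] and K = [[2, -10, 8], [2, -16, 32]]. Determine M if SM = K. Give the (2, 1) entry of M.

1

Since S multiplies M on the left, M = S⁻¹K.
det S = 6, so S⁻¹ = [[5/6, -1/3], [1/2, 0]].
M = S⁻¹K = [[5/6, -1/3], [1/2, 0]] · [[2, -10, 8], [2, -16, 32]] = [[1, -3, -4], [1, -5, 4]].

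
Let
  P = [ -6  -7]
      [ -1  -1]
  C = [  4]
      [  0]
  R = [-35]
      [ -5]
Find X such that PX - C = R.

X = [[4], [1]]

PX = R + C = [[-31], [-5]].
Since P multiplies X on the left, X = P⁻¹(R + C).
P has determinant -1; P⁻¹ = [[1, -7], [-1, 6]].
X = P⁻¹(R + C) = [[4], [1]].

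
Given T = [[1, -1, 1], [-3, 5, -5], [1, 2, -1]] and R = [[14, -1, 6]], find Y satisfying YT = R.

Y = [[6, -1, 5]]

T is on the right of Y, so right-multiply by T⁻¹: Y = RT⁻¹.
T has determinant 2; T⁻¹ = [[5/2, 1/2, 0], [-4, -1, 1], [-11/2, -3/2, 1]].
Y = RT⁻¹ = [[14, -1, 6]] · [[5/2, 1/2, 0], [-4, -1, 1], [-11/2, -3/2, 1]] = [[6, -1, 5]].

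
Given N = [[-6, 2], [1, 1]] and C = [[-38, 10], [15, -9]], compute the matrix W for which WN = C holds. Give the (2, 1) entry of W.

-3

Right-multiplying both sides by N⁻¹ gives W = CN⁻¹.
N has determinant -8; N⁻¹ = [[-1/8, 1/4], [1/8, 3/4]].
W = CN⁻¹ = [[-38, 10], [15, -9]] · [[-1/8, 1/4], [1/8, 3/4]] = [[6, -2], [-3, -3]].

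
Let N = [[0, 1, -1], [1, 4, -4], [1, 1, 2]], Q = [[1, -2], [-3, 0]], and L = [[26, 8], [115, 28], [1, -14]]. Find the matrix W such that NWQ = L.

W = N⁻¹LQ⁻¹ (apply N⁻¹ on the left and Q⁻¹ on the right).
N has determinant -3; N⁻¹ = [[-4, 1, 0], [2, -1/3, 1/3], [1, -1/3, 1/3]].
det Q = -6, so Q⁻¹ = [[0, -1/3], [-1/2, -1/6]].
N⁻¹L = [[11, -4], [14, 2], [-12, -6]].
W = (N⁻¹L)Q⁻¹ = [[2, -3], [-1, -5], [3, 5]].

W = [[2, -3], [-1, -5], [3, 5]]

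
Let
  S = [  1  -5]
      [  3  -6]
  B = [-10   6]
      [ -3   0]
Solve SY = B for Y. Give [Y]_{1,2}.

-4

Since S multiplies Y on the left, Y = S⁻¹B.
det S = 9; the adjugate gives S⁻¹ = [[-2/3, 5/9], [-1/3, 1/9]].
Y = S⁻¹B = [[-2/3, 5/9], [-1/3, 1/9]] · [[-10, 6], [-3, 0]] = [[5, -4], [3, -2]].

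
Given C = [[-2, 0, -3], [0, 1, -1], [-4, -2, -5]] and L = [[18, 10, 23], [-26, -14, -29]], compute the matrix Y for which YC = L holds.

Since C sits to the right of Y, Y = LC⁻¹.
det C = 2, so C⁻¹ = [[-7/2, 3, 3/2], [2, -1, -1], [2, -2, -1]].
Y = LC⁻¹ = [[18, 10, 23], [-26, -14, -29]] · [[-7/2, 3, 3/2], [2, -1, -1], [2, -2, -1]] = [[3, -2, -6], [5, -6, 4]].

Y = [[3, -2, -6], [5, -6, 4]]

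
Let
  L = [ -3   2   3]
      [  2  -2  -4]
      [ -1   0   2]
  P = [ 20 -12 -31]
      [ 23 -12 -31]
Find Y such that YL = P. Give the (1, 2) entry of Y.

3

Right-multiplying both sides by L⁻¹ gives Y = PL⁻¹.
det L = 6; the adjugate gives L⁻¹ = [[-2/3, -2/3, -1/3], [0, -1/2, -1], [-1/3, -1/3, 1/3]].
Y = PL⁻¹ = [[20, -12, -31], [23, -12, -31]] · [[-2/3, -2/3, -1/3], [0, -1/2, -1], [-1/3, -1/3, 1/3]] = [[-3, 3, -5], [-5, 1, -6]].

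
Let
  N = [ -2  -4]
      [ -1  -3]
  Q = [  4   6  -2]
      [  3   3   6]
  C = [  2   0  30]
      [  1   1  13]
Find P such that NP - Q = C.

P = [[-1, -1, -4], [-1, -1, -5]]

NP = C + Q = [[6, 6, 28], [4, 4, 19]].
Left-multiplying both sides by N⁻¹ gives P = N⁻¹(C + Q).
det N = 2, so N⁻¹ = [[-3/2, 2], [1/2, -1]].
P = N⁻¹(C + Q) = [[-1, -1, -4], [-1, -1, -5]].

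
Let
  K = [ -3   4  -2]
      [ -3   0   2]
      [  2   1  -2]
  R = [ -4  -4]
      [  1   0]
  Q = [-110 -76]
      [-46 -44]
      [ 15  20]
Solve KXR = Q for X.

X = [[-3, 4], [3, -3], [1, 5]]

Isolating X: multiply by K⁻¹ from the left and R⁻¹ from the right, so X = K⁻¹QR⁻¹.
det K = 4, so K⁻¹ = [[-1/2, 3/2, 2], [-1/2, 5/2, 3], [-3/4, 11/4, 3]].
det R = 4, so R⁻¹ = [[0, 1], [-1/4, -1]].
K⁻¹Q = [[16, 12], [-15, -12], [1, -4]].
X = (K⁻¹Q)R⁻¹ = [[-3, 4], [3, -3], [1, 5]].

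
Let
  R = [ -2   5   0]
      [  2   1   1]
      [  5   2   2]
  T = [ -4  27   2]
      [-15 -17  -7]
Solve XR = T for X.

X = [[5, -2, 2], [-2, 3, -5]]

Right-multiplying both sides by R⁻¹ gives X = TR⁻¹.
det R = 5, so R⁻¹ = [[0, -2, 1], [1/5, -4/5, 2/5], [-1/5, 29/5, -12/5]].
X = TR⁻¹ = [[-4, 27, 2], [-15, -17, -7]] · [[0, -2, 1], [1/5, -4/5, 2/5], [-1/5, 29/5, -12/5]] = [[5, -2, 2], [-2, 3, -5]].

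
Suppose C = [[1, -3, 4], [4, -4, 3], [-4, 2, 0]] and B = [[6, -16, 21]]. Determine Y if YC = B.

Right-multiplying both sides by C⁻¹ gives Y = BC⁻¹.
det C = -2, so C⁻¹ = [[3, -4, -7/2], [6, -8, -13/2], [4, -5, -4]].
Y = BC⁻¹ = [[6, -16, 21]] · [[3, -4, -7/2], [6, -8, -13/2], [4, -5, -4]] = [[6, -1, -1]].

Y = [[6, -1, -1]]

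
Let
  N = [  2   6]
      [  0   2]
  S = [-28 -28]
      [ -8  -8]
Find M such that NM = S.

M = [[-2, -2], [-4, -4]]

Since N multiplies M on the left, M = N⁻¹S.
det N = 4; the adjugate gives N⁻¹ = [[1/2, -3/2], [0, 1/2]].
M = N⁻¹S = [[1/2, -3/2], [0, 1/2]] · [[-28, -28], [-8, -8]] = [[-2, -2], [-4, -4]].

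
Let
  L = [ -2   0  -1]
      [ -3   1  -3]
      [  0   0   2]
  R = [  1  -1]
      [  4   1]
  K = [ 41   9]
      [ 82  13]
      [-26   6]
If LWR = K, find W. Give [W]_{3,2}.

Left-multiply by L⁻¹ and right-multiply by R⁻¹: W = L⁻¹KR⁻¹.
L has determinant -4; L⁻¹ = [[-1/2, 0, -1/4], [-3/2, 1, 3/4], [0, 0, 1/2]].
det R = 5; the adjugate gives R⁻¹ = [[1/5, 1/5], [-4/5, 1/5]].
L⁻¹K = [[-14, -6], [1, 4], [-13, 3]].
W = (L⁻¹K)R⁻¹ = [[2, -4], [-3, 1], [-5, -2]].

-2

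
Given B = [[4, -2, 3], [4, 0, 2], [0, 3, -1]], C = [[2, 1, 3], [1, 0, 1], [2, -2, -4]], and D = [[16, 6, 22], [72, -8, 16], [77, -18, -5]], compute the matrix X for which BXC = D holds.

X = [[5, 5, 5], [4, 5, 4], [-2, -2, -4]]

Isolating X: multiply by B⁻¹ from the left and C⁻¹ from the right, so X = B⁻¹DC⁻¹.
det B = 4; the adjugate gives B⁻¹ = [[-3/2, 7/4, -1], [1, -1, 1], [3, -3, 2]].
C has determinant 4; C⁻¹ = [[1/2, -1/2, 1/4], [3/2, -7/2, 1/4], [-1/2, 3/2, -1/4]].
B⁻¹D = [[25, -5, 0], [21, -4, 1], [-14, 6, 8]].
X = (B⁻¹D)C⁻¹ = [[5, 5, 5], [4, 5, 4], [-2, -2, -4]].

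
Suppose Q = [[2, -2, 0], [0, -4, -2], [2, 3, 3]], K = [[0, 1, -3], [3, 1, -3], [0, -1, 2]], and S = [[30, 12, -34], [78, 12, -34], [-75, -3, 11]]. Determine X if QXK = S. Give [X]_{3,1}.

0

X = Q⁻¹SK⁻¹ (apply Q⁻¹ on the left and K⁻¹ on the right).
det Q = -4, so Q⁻¹ = [[3/2, -3/2, -1], [1, -3/2, -1], [-2, 5/2, 2]].
det K = 3; the adjugate gives K⁻¹ = [[-1/3, 1/3, 0], [-2, 0, -3], [-1, 0, -1]].
Q⁻¹S = [[3, 3, -11], [-12, -3, 6], [-15, 0, 5]].
X = (Q⁻¹S)K⁻¹ = [[4, 1, 2], [4, -4, 3], [0, -5, -5]].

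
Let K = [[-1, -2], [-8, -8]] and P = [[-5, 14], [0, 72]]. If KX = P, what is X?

X = [[-5, -4], [5, -5]]

Since K multiplies X on the left, X = K⁻¹P.
det K = -8, so K⁻¹ = [[1, -1/4], [-1, 1/8]].
X = K⁻¹P = [[1, -1/4], [-1, 1/8]] · [[-5, 14], [0, 72]] = [[-5, -4], [5, -5]].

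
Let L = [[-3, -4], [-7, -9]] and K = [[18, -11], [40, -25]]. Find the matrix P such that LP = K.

P = [[2, 1], [-6, 2]]

L is on the left of P, so left-multiply by L⁻¹: P = L⁻¹K.
det L = -1; the adjugate gives L⁻¹ = [[9, -4], [-7, 3]].
P = L⁻¹K = [[9, -4], [-7, 3]] · [[18, -11], [40, -25]] = [[2, 1], [-6, 2]].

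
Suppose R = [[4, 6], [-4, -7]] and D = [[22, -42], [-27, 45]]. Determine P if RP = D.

R is on the left of P, so left-multiply by R⁻¹: P = R⁻¹D.
R has determinant -4; R⁻¹ = [[7/4, 3/2], [-1, -1]].
P = R⁻¹D = [[7/4, 3/2], [-1, -1]] · [[22, -42], [-27, 45]] = [[-2, -6], [5, -3]].

P = [[-2, -6], [5, -3]]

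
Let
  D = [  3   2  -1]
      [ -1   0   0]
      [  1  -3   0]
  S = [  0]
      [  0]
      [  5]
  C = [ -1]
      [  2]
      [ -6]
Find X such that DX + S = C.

DX = C − S = [[-1], [2], [-11]].
D is on the left of X, so left-multiply by D⁻¹: X = D⁻¹(C − S).
det D = -3; the adjugate gives D⁻¹ = [[0, -1, 0], [0, -1/3, -1/3], [-1, -11/3, -2/3]].
X = D⁻¹(C − S) = [[-2], [3], [1]].

X = [[-2], [3], [1]]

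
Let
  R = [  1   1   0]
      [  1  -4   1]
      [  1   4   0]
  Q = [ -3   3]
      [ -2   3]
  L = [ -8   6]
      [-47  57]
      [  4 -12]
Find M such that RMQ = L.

Isolating M: multiply by R⁻¹ from the left and Q⁻¹ from the right, so M = R⁻¹LQ⁻¹.
det R = -3, so R⁻¹ = [[4/3, 0, -1/3], [-1/3, 0, 1/3], [-8/3, 1, 5/3]].
det Q = -3; the adjugate gives Q⁻¹ = [[-1, 1], [-2/3, 1]].
R⁻¹L = [[-12, 12], [4, -6], [-19, 21]].
M = (R⁻¹L)Q⁻¹ = [[4, 0], [0, -2], [5, 2]].

M = [[4, 0], [0, -2], [5, 2]]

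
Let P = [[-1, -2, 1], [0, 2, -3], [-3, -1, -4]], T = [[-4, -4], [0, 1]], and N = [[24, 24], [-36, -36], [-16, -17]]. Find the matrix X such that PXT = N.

X = [[-1, 4], [3, -3], [-1, -2]]

Left-multiply by P⁻¹ and right-multiply by T⁻¹: X = P⁻¹NT⁻¹.
P has determinant -1; P⁻¹ = [[11, 9, -4], [-9, -7, 3], [-6, -5, 2]].
det T = -4, so T⁻¹ = [[-1/4, -1], [0, 1]].
P⁻¹N = [[4, 8], [-12, -15], [4, 2]].
X = (P⁻¹N)T⁻¹ = [[-1, 4], [3, -3], [-1, -2]].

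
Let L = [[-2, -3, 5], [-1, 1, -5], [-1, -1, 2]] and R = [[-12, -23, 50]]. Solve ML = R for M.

L is on the right of M, so right-multiply by L⁻¹: M = RL⁻¹.
det L = -5; the adjugate gives L⁻¹ = [[3/5, -1/5, -2], [-7/5, -1/5, 3], [-2/5, -1/5, 1]].
M = RL⁻¹ = [[-12, -23, 50]] · [[3/5, -1/5, -2], [-7/5, -1/5, 3], [-2/5, -1/5, 1]] = [[5, -3, 5]].

M = [[5, -3, 5]]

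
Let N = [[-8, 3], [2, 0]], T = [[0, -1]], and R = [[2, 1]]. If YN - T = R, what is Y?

YN = R + T = [[2, 0]].
N is on the right of Y, so right-multiply by N⁻¹: Y = (R + T)N⁻¹.
det N = -6; the adjugate gives N⁻¹ = [[0, 1/2], [1/3, 4/3]].
Y = (R + T)N⁻¹ = [[0, 1]].

Y = [[0, 1]]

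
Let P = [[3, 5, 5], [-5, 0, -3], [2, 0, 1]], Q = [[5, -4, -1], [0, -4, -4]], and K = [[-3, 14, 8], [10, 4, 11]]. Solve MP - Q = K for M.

M = [[2, 2, 3], [0, -4, -5]]

MP = K + Q = [[2, 10, 7], [10, 0, 7]].
Since P sits to the right of M, M = (K + Q)P⁻¹.
det P = -5, so P⁻¹ = [[0, 1, 3], [1/5, 7/5, 16/5], [0, -2, -5]].
M = (K + Q)P⁻¹ = [[2, 2, 3], [0, -4, -5]].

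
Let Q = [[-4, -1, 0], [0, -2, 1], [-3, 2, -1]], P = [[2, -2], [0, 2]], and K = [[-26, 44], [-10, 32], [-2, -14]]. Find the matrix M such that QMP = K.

M = [[2, -1], [5, -5], [5, 1]]

Left-multiply by Q⁻¹ and right-multiply by P⁻¹: M = Q⁻¹KP⁻¹.
det Q = 3, so Q⁻¹ = [[0, -1/3, -1/3], [-1, 4/3, 4/3], [-2, 11/3, 8/3]].
det P = 4, so P⁻¹ = [[1/2, 1/2], [0, 1/2]].
Q⁻¹K = [[4, -6], [10, -20], [10, -8]].
M = (Q⁻¹K)P⁻¹ = [[2, -1], [5, -5], [5, 1]].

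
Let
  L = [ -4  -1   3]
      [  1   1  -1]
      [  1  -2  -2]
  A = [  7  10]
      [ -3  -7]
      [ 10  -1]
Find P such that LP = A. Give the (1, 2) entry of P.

3

Since L multiplies P on the left, P = L⁻¹A.
det L = 6; the adjugate gives L⁻¹ = [[-2/3, -4/3, -1/3], [1/6, 5/6, -1/6], [-1/2, -3/2, -1/2]].
P = L⁻¹A = [[-2/3, -4/3, -1/3], [1/6, 5/6, -1/6], [-1/2, -3/2, -1/2]] · [[7, 10], [-3, -7], [10, -1]] = [[-4, 3], [-3, -4], [-4, 6]].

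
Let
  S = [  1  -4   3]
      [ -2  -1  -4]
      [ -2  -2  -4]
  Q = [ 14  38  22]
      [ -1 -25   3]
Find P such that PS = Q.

P = [[-6, -6, -4], [5, 1, 2]]

Since S sits to the right of P, P = QS⁻¹.
det S = 2; the adjugate gives S⁻¹ = [[-2, -11, 19/2], [0, 1, -1], [1, 5, -9/2]].
P = QS⁻¹ = [[14, 38, 22], [-1, -25, 3]] · [[-2, -11, 19/2], [0, 1, -1], [1, 5, -9/2]] = [[-6, -6, -4], [5, 1, 2]].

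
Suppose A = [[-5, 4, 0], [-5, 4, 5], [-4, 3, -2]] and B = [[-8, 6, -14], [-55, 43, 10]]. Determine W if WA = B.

W = [[2, -2, 2], [3, 4, 5]]

Right-multiplying both sides by A⁻¹ gives W = BA⁻¹.
A has determinant -5; A⁻¹ = [[23/5, -8/5, -4], [6, -2, -5], [-1/5, 1/5, 0]].
W = BA⁻¹ = [[-8, 6, -14], [-55, 43, 10]] · [[23/5, -8/5, -4], [6, -2, -5], [-1/5, 1/5, 0]] = [[2, -2, 2], [3, 4, 5]].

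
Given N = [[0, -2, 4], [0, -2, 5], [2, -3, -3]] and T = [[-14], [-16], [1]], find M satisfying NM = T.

N is on the left of M, so left-multiply by N⁻¹: M = N⁻¹T.
det N = -4; the adjugate gives N⁻¹ = [[-21/4, 9/2, 1/2], [-5/2, 2, 0], [-1, 1, 0]].
M = N⁻¹T = [[-21/4, 9/2, 1/2], [-5/2, 2, 0], [-1, 1, 0]] · [[-14], [-16], [1]] = [[2], [3], [-2]].

M = [[2], [3], [-2]]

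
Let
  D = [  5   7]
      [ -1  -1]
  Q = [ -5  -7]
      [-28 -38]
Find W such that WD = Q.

Since D sits to the right of W, W = QD⁻¹.
D has determinant 2; D⁻¹ = [[-1/2, -7/2], [1/2, 5/2]].
W = QD⁻¹ = [[-5, -7], [-28, -38]] · [[-1/2, -7/2], [1/2, 5/2]] = [[-1, 0], [-5, 3]].

W = [[-1, 0], [-5, 3]]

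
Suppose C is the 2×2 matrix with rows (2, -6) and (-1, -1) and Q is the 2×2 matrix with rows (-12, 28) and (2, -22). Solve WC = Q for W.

Right-multiplying both sides by C⁻¹ gives W = QC⁻¹.
det C = -8; the adjugate gives C⁻¹ = [[1/8, -3/4], [-1/8, -1/4]].
W = QC⁻¹ = [[-12, 28], [2, -22]] · [[1/8, -3/4], [-1/8, -1/4]] = [[-5, 2], [3, 4]].

W = [[-5, 2], [3, 4]]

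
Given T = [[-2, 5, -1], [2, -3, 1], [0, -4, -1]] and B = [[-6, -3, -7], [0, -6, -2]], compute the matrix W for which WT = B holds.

W = [[2, -1, 4], [1, 1, 2]]

T is on the right of W, so right-multiply by T⁻¹: W = BT⁻¹.
T has determinant 4; T⁻¹ = [[7/4, 9/4, 1/2], [1/2, 1/2, 0], [-2, -2, -1]].
W = BT⁻¹ = [[-6, -3, -7], [0, -6, -2]] · [[7/4, 9/4, 1/2], [1/2, 1/2, 0], [-2, -2, -1]] = [[2, -1, 4], [1, 1, 2]].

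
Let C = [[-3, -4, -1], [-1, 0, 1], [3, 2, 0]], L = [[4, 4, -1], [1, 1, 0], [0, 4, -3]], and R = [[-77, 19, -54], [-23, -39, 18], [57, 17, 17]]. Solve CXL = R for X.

Left-multiply by C⁻¹ and right-multiply by L⁻¹: X = C⁻¹RL⁻¹.
det C = -4; the adjugate gives C⁻¹ = [[1/2, 1/2, 1], [-3/4, -3/4, -1], [1/2, 3/2, 1]].
L has determinant -4; L⁻¹ = [[3/4, -2, -1/4], [-3/4, 3, 1/4], [-1, 4, 0]].
C⁻¹R = [[7, 7, -1], [18, -2, 10], [-16, -32, 17]].
X = (C⁻¹R)L⁻¹ = [[1, 3, 0], [5, -2, -5], [-5, 4, -4]].

X = [[1, 3, 0], [5, -2, -5], [-5, 4, -4]]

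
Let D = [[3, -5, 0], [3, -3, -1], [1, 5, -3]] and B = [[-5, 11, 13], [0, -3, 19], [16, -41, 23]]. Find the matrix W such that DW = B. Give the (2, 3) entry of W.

D is on the left of W, so left-multiply by D⁻¹: W = D⁻¹B.
det D = 2; the adjugate gives D⁻¹ = [[7, -15/2, 5/2], [4, -9/2, 3/2], [9, -10, 3]].
W = D⁻¹B = [[7, -15/2, 5/2], [4, -9/2, 3/2], [9, -10, 3]] · [[-5, 11, 13], [0, -3, 19], [16, -41, 23]] = [[5, -3, 6], [4, -4, 1], [3, 6, -4]].

1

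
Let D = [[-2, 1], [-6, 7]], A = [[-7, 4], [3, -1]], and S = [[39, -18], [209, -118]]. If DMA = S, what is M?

M = D⁻¹SA⁻¹ (apply D⁻¹ on the left and A⁻¹ on the right).
D has determinant -8; D⁻¹ = [[-7/8, 1/8], [-3/4, 1/4]].
det A = -5; the adjugate gives A⁻¹ = [[1/5, 4/5], [3/5, 7/5]].
D⁻¹S = [[-8, 1], [23, -16]].
M = (D⁻¹S)A⁻¹ = [[-1, -5], [-5, -4]].

M = [[-1, -5], [-5, -4]]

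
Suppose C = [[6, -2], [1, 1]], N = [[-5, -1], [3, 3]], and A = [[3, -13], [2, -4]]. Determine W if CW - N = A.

CW = A + N = [[-2, -14], [5, -1]].
Since C multiplies W on the left, W = C⁻¹(A + N).
C has determinant 8; C⁻¹ = [[1/8, 1/4], [-1/8, 3/4]].
W = C⁻¹(A + N) = [[1, -2], [4, 1]].

W = [[1, -2], [4, 1]]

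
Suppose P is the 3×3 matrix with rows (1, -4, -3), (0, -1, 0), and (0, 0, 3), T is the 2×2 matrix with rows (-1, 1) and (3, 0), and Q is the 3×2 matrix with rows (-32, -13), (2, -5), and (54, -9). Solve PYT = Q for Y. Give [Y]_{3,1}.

Left-multiply by P⁻¹ and right-multiply by T⁻¹: Y = P⁻¹QT⁻¹.
P has determinant -3; P⁻¹ = [[1, -4, 1], [0, -1, 0], [0, 0, 1/3]].
det T = -3, so T⁻¹ = [[0, 1/3], [1, 1/3]].
P⁻¹Q = [[14, -2], [-2, 5], [18, -3]].
Y = (P⁻¹Q)T⁻¹ = [[-2, 4], [5, 1], [-3, 5]].

-3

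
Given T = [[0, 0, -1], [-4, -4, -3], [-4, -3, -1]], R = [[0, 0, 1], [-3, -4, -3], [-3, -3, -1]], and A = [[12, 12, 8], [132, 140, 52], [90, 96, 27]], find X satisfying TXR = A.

X = [[4, 0, 2], [1, 2, 4], [-4, 0, 4]]

X = T⁻¹AR⁻¹ (apply T⁻¹ on the left and R⁻¹ on the right).
T has determinant 4; T⁻¹ = [[-5/4, 3/4, -1], [2, -1, 1], [-1, 0, 0]].
det R = -3, so R⁻¹ = [[5/3, 1, -4/3], [-2, -1, 1], [1, 0, 0]].
T⁻¹A = [[-6, -6, 2], [-18, -20, -9], [-12, -12, -8]].
X = (T⁻¹A)R⁻¹ = [[4, 0, 2], [1, 2, 4], [-4, 0, 4]].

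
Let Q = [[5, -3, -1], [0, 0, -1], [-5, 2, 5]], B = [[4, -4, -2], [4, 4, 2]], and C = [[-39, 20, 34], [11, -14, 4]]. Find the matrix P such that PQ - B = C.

P = [[-2, -5, 5], [4, -5, 1]]

PQ = C + B = [[-35, 16, 32], [15, -10, 6]].
Since Q sits to the right of P, P = (C + B)Q⁻¹.
det Q = -5; the adjugate gives Q⁻¹ = [[-2/5, -13/5, -3/5], [-1, -4, -1], [0, -1, 0]].
P = (C + B)Q⁻¹ = [[-2, -5, 5], [4, -5, 1]].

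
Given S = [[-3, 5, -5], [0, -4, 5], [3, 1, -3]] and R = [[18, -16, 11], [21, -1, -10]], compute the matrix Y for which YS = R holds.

Y = [[-3, 1, 3], [-2, -1, 5]]

Right-multiplying both sides by S⁻¹ gives Y = RS⁻¹.
det S = -6; the adjugate gives S⁻¹ = [[-7/6, -5/3, -5/6], [-5/2, -4, -5/2], [-2, -3, -2]].
Y = RS⁻¹ = [[18, -16, 11], [21, -1, -10]] · [[-7/6, -5/3, -5/6], [-5/2, -4, -5/2], [-2, -3, -2]] = [[-3, 1, 3], [-2, -1, 5]].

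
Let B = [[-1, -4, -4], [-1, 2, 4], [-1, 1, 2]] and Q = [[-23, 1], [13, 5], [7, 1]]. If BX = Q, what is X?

X = [[-1, 3], [6, -6], [0, 5]]

Left-multiplying both sides by B⁻¹ gives X = B⁻¹Q.
det B = 4, so B⁻¹ = [[0, 1, -2], [-1/2, -3/2, 2], [1/4, 5/4, -3/2]].
X = B⁻¹Q = [[0, 1, -2], [-1/2, -3/2, 2], [1/4, 5/4, -3/2]] · [[-23, 1], [13, 5], [7, 1]] = [[-1, 3], [6, -6], [0, 5]].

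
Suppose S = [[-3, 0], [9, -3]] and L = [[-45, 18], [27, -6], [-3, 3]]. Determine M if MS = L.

S is on the right of M, so right-multiply by S⁻¹: M = LS⁻¹.
det S = 9; the adjugate gives S⁻¹ = [[-1/3, 0], [-1, -1/3]].
M = LS⁻¹ = [[-45, 18], [27, -6], [-3, 3]] · [[-1/3, 0], [-1, -1/3]] = [[-3, -6], [-3, 2], [-2, -1]].

M = [[-3, -6], [-3, 2], [-2, -1]]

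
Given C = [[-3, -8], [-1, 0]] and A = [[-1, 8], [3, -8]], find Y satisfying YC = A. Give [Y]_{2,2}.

-6

Right-multiplying both sides by C⁻¹ gives Y = AC⁻¹.
C has determinant -8; C⁻¹ = [[0, -1], [-1/8, 3/8]].
Y = AC⁻¹ = [[-1, 8], [3, -8]] · [[0, -1], [-1/8, 3/8]] = [[-1, 4], [1, -6]].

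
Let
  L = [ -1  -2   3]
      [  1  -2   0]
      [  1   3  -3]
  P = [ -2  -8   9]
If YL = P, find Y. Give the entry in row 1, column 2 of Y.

1

Right-multiplying both sides by L⁻¹ gives Y = PL⁻¹.
det L = 3, so L⁻¹ = [[2, 1, 2], [1, 0, 1], [5/3, 1/3, 4/3]].
Y = PL⁻¹ = [[-2, -8, 9]] · [[2, 1, 2], [1, 0, 1], [5/3, 1/3, 4/3]] = [[3, 1, 0]].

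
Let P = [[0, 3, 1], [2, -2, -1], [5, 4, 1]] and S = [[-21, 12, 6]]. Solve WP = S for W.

W = [[6, -3, -3]]

Right-multiplying both sides by P⁻¹ gives W = SP⁻¹.
P has determinant -3; P⁻¹ = [[-2/3, -1/3, 1/3], [7/3, 5/3, -2/3], [-6, -5, 2]].
W = SP⁻¹ = [[-21, 12, 6]] · [[-2/3, -1/3, 1/3], [7/3, 5/3, -2/3], [-6, -5, 2]] = [[6, -3, -3]].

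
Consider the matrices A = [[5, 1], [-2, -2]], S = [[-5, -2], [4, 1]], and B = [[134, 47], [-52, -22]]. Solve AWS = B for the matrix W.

W = [[-3, 3], [-3, -4]]

W = A⁻¹BS⁻¹ (apply A⁻¹ on the left and S⁻¹ on the right).
A has determinant -8; A⁻¹ = [[1/4, 1/8], [-1/4, -5/8]].
det S = 3, so S⁻¹ = [[1/3, 2/3], [-4/3, -5/3]].
A⁻¹B = [[27, 9], [-1, 2]].
W = (A⁻¹B)S⁻¹ = [[-3, 3], [-3, -4]].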